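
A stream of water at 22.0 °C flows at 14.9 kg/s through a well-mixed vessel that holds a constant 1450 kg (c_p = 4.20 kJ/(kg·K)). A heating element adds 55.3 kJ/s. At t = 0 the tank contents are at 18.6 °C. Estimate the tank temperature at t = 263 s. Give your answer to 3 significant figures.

First-law balance (no shaft work): M c_p dT/dt = ṁ c_p (T_in − T) + 55.3.
τ = M/ṁ = 97.315 s; T_ss = T_in + Q̇/(ṁ c_p) = 22.0 + 55.3/(14.9·4.20) = 22.884 °C.
T approaches T_ss exponentially: T(t) = T_ss + (T₀ − T_ss) e^(−t/τ).
T(263) = 22.884 + (-4.2837)·e^(−263/97.315) = 22.884 + (-4.2837)·0.067034 = 22.597 °C.

22.6 °C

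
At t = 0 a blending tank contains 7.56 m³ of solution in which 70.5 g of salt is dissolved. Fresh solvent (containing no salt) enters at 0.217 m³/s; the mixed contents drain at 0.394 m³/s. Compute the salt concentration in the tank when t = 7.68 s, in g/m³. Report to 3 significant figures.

7.31 g/m³

Let m(t) be the amount of salt. Volume: V(t) = V₀ + (Q_in − Q_out) t = 7.56 − 0.17700 t; V(7.68) = 6.2006 m³.
Solute balance: dm/dt = 0 − Q_out C = −Q_out m/V(t).
Separate: dm/m = −Q_out dt/V(t) ⇒ ln(m/m₀) = −(Q_out/(Q_in−Q_out)) ln(V/V₀).
m = m₀ (V₀/V)^(Q_out/(Q_in−Q_out)) = 70.5 × (7.56/6.2006)^(-2.2260) = 45.349 g.
C = m/V = 45.349/6.2006 = 7.3135 g/m³.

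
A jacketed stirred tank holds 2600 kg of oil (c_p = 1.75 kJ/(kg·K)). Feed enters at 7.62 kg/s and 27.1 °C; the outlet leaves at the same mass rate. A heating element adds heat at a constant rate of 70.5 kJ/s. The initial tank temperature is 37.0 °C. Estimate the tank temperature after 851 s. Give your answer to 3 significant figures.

Unsteady energy balance on the tank contents: M c_p dT/dt = ṁ c_p (T_in − T) + 70.5.
Rearrange: dT/dt = (T_ss − T)/τ with τ = M/ṁ = 341.21 s and T_ss = T_in + Q̇/(ṁ c_p) = 32.387 °C.
This is linear first-order; T(t) = T_ss + (T₀ − T_ss) e^(−t/τ).
T(851) = 32.387 + (4.6132)·e^(−851/341.21) = 32.387 + (4.6132)·0.082572 = 32.768 °C.

32.8 °C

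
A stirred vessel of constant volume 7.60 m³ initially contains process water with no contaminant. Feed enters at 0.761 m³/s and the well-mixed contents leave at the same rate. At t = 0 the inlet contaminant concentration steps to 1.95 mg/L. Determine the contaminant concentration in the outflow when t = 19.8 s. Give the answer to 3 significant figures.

Unsteady species balance (constant V, well mixed): V dC/dt = Q(C_in − C).
Time constant τ = V/Q = 7.60/0.761 = 9.9869 s.
This is linear first-order; C(t) = C_in + (C₀ − C_in) e^(−t/τ).
C(19.8) = 1.95 + (0 − 1.95)·e^(−19.8/9.9869) = 1.95 + (-1.9500)·0.13771 = 1.6815 mg/L.

1.68 mg/L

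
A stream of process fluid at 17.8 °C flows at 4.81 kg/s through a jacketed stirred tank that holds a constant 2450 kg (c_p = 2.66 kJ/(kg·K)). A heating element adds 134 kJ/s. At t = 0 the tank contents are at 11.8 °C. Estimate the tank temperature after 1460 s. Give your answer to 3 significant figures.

Unsteady energy balance on the tank contents: M c_p dT/dt = ṁ c_p (T_in − T) + 134.
Rearrange: dT/dt = (T_ss − T)/τ with τ = M/ṁ = 509.36 s and T_ss = T_in + Q̇/(ṁ c_p) = 28.273 °C.
This is linear first-order; T(t) = T_ss + (T₀ − T_ss) e^(−t/τ).
T(1460) = 28.273 + (-16.473)·e^(−1460/509.36) = 28.273 + (-16.473)·0.056905 = 27.336 °C.

27.3 °C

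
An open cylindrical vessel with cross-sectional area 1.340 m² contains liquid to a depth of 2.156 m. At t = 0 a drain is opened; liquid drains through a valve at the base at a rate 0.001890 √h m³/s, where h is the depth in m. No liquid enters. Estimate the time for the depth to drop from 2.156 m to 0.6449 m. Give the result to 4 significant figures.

With no inflow, A dh/dt = −0.001890 √h.
Separate and integrate: 2(√h − √h₀) = −(0.001890/A) t.
t = 2A(√h₀ − √h)/0.001890 = 2·1.340·(√2.156 − √0.6449)/0.001890
  = 2.68000 × (1.46833 − 0.803057) / 0.001890 = 943.354 s.

943.4 s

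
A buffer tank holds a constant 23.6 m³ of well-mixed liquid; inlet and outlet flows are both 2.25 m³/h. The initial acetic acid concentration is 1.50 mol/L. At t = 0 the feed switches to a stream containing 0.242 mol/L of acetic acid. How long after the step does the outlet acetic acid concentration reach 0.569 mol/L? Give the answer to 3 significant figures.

14.1 h

Species balance: V dC/dt = Q(C_in − C) ⇒ τ = V/Q = 10.489 h.
C(t) = C_in + (C₀ − C_in) e^(−t/τ). Set C = 0.569 and solve for t:
e^(−t/τ) = (C − C_in)/(C₀ − C_in) = (0.569 − 0.242)/(1.50 − 0.242) = 0.25994
t = −τ ln(…) = 10.489 × 1.3473 = 14.132 h.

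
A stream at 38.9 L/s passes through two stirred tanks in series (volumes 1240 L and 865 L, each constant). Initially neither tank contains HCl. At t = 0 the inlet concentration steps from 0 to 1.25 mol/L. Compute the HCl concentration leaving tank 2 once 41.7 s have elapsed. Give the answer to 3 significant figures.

0.575 mol/L

Each tank obeys Vᵢ dCᵢ/dt = Q(Cᵢ₋₁ − Cᵢ), so τᵢ = Vᵢ/Q.
τ₁ = 1240/38.9 = 31.877 s; τ₂ = 865/38.9 = 22.237 s.
Tank 1: C₁ = C_in(1 − e^(−t/τ₁)). Tank 2 (τ₁ ≠ τ₂): C₂ = C_in[1 − (τ₁ e^(−t/τ₁) − τ₂ e^(−t/τ₂))/(τ₁ − τ₂)].
At t = 41.7: e^(−t/τ₁) = 0.27031, e^(−t/τ₂) = 0.15331.
C₂ = 1.25·[1 − (31.877·0.27031 − 22.237·0.15331)/(9.6401)] = 1.25·0.45979 = 0.57474 mol/L.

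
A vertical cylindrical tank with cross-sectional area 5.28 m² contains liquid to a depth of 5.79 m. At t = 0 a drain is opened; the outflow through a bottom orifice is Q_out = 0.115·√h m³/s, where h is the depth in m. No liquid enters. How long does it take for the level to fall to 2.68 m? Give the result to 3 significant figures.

70.6 s

Mass balance (ρ constant): A dh/dt = −0.115 √h.
Separate and integrate: 2(√h − √h₀) = −(0.115/A) t.
t = 2A(√h₀ − √h)/0.115 = 2·5.28·(√5.79 − √2.68)/0.115
  = 10.560 × (2.4062 − 1.6371) / 0.115 = 70.630 s.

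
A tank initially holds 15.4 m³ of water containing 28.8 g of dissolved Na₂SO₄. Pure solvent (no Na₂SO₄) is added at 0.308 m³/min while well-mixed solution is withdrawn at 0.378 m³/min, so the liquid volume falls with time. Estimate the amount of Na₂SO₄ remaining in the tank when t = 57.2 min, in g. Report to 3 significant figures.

Total volume: dV/dt = Q_in − Q_out = -0.070000 m³/min, so V(t) = 15.4 − 0.070000 t and V(57.2) = 11.396 m³.
Solute balance: dm/dt = 0 − Q_out C = −Q_out m/V(t).
Separate: dm/m = −Q_out dt/V(t) ⇒ ln(m/m₀) = −(Q_out/(Q_in−Q_out)) ln(V/V₀).
m = m₀ (V₀/V)^(Q_out/(Q_in−Q_out)) = 28.8 × (15.4/11.396)^(-5.4000) = 5.6656 g.

5.67 g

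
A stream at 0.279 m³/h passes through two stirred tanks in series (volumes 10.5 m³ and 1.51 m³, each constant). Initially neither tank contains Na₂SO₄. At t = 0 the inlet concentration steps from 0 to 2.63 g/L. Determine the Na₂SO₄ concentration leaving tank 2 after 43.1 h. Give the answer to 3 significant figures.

Each tank obeys Vᵢ dCᵢ/dt = Q(Cᵢ₋₁ − Cᵢ), so τᵢ = Vᵢ/Q.
τ₁ = 10.5/0.279 = 37.634 h; τ₂ = 1.51/0.279 = 5.4122 h.
Tank 1: C₁ = C_in(1 − e^(−t/τ₁)). Tank 2 (τ₁ ≠ τ₂): C₂ = C_in[1 − (τ₁ e^(−t/τ₁) − τ₂ e^(−t/τ₂))/(τ₁ − τ₂)].
At t = 43.1: e^(−t/τ₁) = 0.31815, e^(−t/τ₂) = 0.00034793.
C₂ = 2.63·[1 − (37.634·0.31815 − 5.4122·0.00034793)/(32.222)] = 2.63·0.62847 = 1.6529 g/L.

1.65 g/L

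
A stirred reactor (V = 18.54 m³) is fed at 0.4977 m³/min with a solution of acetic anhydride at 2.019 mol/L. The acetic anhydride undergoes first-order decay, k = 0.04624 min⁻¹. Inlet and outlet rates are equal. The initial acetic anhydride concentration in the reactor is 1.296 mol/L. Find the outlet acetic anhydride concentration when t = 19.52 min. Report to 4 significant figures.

Species balance: V dC/dt = Q C_in − Q C − k V C.
This is linear with rate a = Q/V + k = 0.0730847 min⁻¹.
C_ss = Q C_in/(Q + kV) = 0.741597 mol/L; C(t) = C_ss + (C₀ − C_ss) e^(−a t).
C(19.52) = 0.741597 + (0.554403)·e^(−0.0730847·19.52) = 0.741597 + (0.554403)·0.240121 = 0.874721 mol/L.

0.8747 mol/L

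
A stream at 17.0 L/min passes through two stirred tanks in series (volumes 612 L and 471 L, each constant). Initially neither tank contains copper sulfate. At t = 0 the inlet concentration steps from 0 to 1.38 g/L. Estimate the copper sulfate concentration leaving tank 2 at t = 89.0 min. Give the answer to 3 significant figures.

1.06 g/L

Species balance on tank i: dCᵢ/dt = (Cᵢ₋₁ − Cᵢ)/τᵢ with τᵢ = Vᵢ/Q.
τ₁ = 612/17.0 = 36.000 min; τ₂ = 471/17.0 = 27.706 min.
Tank 1: C₁ = C_in(1 − e^(−t/τ₁)). Tank 2 (τ₁ ≠ τ₂): C₂ = C_in[1 − (τ₁ e^(−t/τ₁) − τ₂ e^(−t/τ₂))/(τ₁ − τ₂)].
At t = 89.0: e^(−t/τ₁) = 0.084397, e^(−t/τ₂) = 0.040263.
C₂ = 1.38·[1 − (36.000·0.084397 − 27.706·0.040263)/(8.2941)] = 1.38·0.76818 = 1.0601 g/L.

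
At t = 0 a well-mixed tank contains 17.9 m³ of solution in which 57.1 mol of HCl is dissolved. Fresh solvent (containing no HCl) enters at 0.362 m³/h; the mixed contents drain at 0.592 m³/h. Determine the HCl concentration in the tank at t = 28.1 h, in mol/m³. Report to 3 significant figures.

1.58 mol/m³

Total volume: dV/dt = Q_in − Q_out = -0.23000 m³/h, so V(t) = 17.9 − 0.23000 t and V(28.1) = 11.437 m³.
No HCl enters, so dm/dt = −Q_out · (m/V).
dm/m = −Q_out dt/(V₀ − 0.23000 t); integrating gives ln(m/m₀) = −(Q_out/(Q_in−Q_out)) ln(V/V₀).
m = m₀ (V₀/V)^(Q_out/(Q_in−Q_out)) = 57.1 × (17.9/11.437)^(-2.5739) = 18.026 mol.
C = m/V = 18.026/11.437 = 1.5761 mol/m³.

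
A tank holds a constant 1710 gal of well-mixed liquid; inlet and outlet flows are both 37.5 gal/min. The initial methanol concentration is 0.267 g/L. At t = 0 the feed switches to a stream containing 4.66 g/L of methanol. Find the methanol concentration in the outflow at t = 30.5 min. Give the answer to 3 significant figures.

Accumulation = in − out for the solute gives V dC/dt = Q(C_in − C).
Rewrite as dC/dt + C/τ = C_in/τ, τ = V/Q = 45.600 min.
Integrating: C(t) = C_in + (C₀ − C_in) e^(−t/τ).
C(30.5) = 4.66 + (0.267 − 4.66)·e^(−30.5/45.600) = 4.66 + (-4.3930)·0.51229 = 2.4095 g/L.

2.41 g/L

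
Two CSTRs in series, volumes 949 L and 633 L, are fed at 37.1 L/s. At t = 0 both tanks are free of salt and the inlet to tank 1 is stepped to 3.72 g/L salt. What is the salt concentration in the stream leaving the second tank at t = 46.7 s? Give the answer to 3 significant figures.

Each tank obeys Vᵢ dCᵢ/dt = Q(Cᵢ₋₁ − Cᵢ), so τᵢ = Vᵢ/Q.
τ₁ = 949/37.1 = 25.580 s; τ₂ = 633/37.1 = 17.062 s.
Solving the cascade with C₁(0)=C₂(0)=0 gives C₂(t) = C_in[1 − (τ₁ e^(−t/τ₁) − τ₂ e^(−t/τ₂))/(τ₁ − τ₂)].
At t = 46.7: e^(−t/τ₁) = 0.16111, e^(−t/τ₂) = 0.064759.
C₂ = 3.72·[1 − (25.580·0.16111 − 17.062·0.064759)/(8.5175)] = 3.72·0.64589 = 2.4027 g/L.

2.40 g/L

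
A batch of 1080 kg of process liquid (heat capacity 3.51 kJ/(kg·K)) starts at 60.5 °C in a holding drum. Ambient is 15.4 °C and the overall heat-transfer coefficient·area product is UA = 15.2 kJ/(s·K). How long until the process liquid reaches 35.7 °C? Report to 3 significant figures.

Lumped-capacitance energy balance: M c_p dT/dt = UA(T_amb − T).
τ = M c_p/UA = 249.39 s; T_ss = T_amb = 15.400 °C.
T(t) = T_ss + (T₀ − T_ss)e^(−t/τ); set T = 35.7:
t = −τ ln[(T − T_ss)/(T₀ − T_ss)] = −249.39 · ln(0.45011) = 199.08 s.

199 s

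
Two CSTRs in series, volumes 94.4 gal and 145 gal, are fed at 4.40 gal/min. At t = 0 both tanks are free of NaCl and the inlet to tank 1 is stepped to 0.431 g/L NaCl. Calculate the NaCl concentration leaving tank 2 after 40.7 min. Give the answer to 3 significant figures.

Species balance on tank i: dCᵢ/dt = (Cᵢ₋₁ − Cᵢ)/τᵢ with τᵢ = Vᵢ/Q.
τ₁ = 94.4/4.40 = 21.455 min; τ₂ = 145/4.40 = 32.955 min.
Solving the cascade with C₁(0)=C₂(0)=0 gives C₂(t) = C_in[1 − (τ₁ e^(−t/τ₁) − τ₂ e^(−t/τ₂))/(τ₁ − τ₂)].
At t = 40.7: e^(−t/τ₁) = 0.15001, e^(−t/τ₂) = 0.29082.
C₂ = 0.431·[1 − (21.455·0.15001 − 32.955·0.29082)/(-11.500)] = 0.431·0.44647 = 0.19243 g/L.

0.192 g/L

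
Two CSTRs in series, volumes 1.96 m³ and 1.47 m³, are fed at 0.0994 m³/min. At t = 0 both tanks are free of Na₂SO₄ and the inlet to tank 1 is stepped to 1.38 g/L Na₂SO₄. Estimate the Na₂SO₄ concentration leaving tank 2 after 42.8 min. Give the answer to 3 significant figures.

0.979 g/L

Each tank obeys Vᵢ dCᵢ/dt = Q(Cᵢ₋₁ − Cᵢ), so τᵢ = Vᵢ/Q.
τ₁ = 1.96/0.0994 = 19.718 min; τ₂ = 1.47/0.0994 = 14.789 min.
Solving the cascade with C₁(0)=C₂(0)=0 gives C₂(t) = C_in[1 − (τ₁ e^(−t/τ₁) − τ₂ e^(−t/τ₂))/(τ₁ − τ₂)].
At t = 42.8: e^(−t/τ₁) = 0.11411, e^(−t/τ₂) = 0.055349.
C₂ = 1.38·[1 − (19.718·0.11411 − 14.789·0.055349)/(4.9296)] = 1.38·0.70960 = 0.97924 g/L.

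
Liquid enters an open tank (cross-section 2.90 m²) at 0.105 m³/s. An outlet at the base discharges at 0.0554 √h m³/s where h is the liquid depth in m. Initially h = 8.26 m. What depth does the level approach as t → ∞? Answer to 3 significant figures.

3.59 m

A dh/dt = Q_in − 0.0554 √h. Steady state requires inflow = outflow:
Q_in = 0.0554 √h_ss ⇒ √h_ss = 0.105/0.0554 = 1.8953.
h_ss = 1.8953² = 3.5922 m. (Since h₀ = 8.26 m > h_ss, the level will fall toward this value.)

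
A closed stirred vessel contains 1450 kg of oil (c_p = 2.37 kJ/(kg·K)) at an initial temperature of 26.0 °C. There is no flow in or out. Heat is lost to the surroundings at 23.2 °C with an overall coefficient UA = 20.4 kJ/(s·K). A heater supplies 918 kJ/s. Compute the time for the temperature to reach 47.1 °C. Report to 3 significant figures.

117 s

Lumped-capacitance energy balance: M c_p dT/dt = UA(T_amb − T) + Q̇.
τ = M c_p/UA = 168.46 s; T_ss = T_amb + Q̇/UA = 23.2 + 918/20.4 = 68.200 °C.
T(t) = T_ss + (T₀ − T_ss)e^(−t/τ); set T = 47.1:
t = −τ ln[(T − T_ss)/(T₀ − T_ss)] = −168.46 · ln(0.50000) = 116.76 s.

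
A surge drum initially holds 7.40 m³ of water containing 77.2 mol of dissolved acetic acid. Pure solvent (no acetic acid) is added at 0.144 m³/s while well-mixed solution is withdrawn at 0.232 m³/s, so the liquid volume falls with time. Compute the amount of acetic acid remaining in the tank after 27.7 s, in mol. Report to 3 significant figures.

Total volume: dV/dt = Q_in − Q_out = -0.088000 m³/s, so V(t) = 7.40 − 0.088000 t and V(27.7) = 4.9624 m³.
Species balance (pure solvent in): dm/dt = −Q_out · m/V(t).
dm/m = −Q_out dt/(V₀ − 0.088000 t); integrating gives ln(m/m₀) = −(Q_out/(Q_in−Q_out)) ln(V/V₀).
m = m₀ (V₀/V)^(Q_out/(Q_in−Q_out)) = 77.2 × (7.40/4.9624)^(-2.6364) = 26.922 mol.

26.9 mol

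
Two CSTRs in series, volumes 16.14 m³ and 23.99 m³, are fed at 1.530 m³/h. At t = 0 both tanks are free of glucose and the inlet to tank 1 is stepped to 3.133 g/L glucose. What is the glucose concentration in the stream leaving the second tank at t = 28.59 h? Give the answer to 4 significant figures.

2.015 g/L

Time constants: τᵢ = Vᵢ/Q for each well-mixed tank.
τ₁ = 16.14/1.530 = 10.5490 h; τ₂ = 23.99/1.530 = 15.6797 h.
Solving the cascade with C₁(0)=C₂(0)=0 gives C₂(t) = C_in[1 − (τ₁ e^(−t/τ₁) − τ₂ e^(−t/τ₂))/(τ₁ − τ₂)].
At t = 28.59: e^(−t/τ₁) = 0.0665232, e^(−t/τ₂) = 0.161480.
C₂ = 3.133·[1 − (10.5490·0.0665232 − 15.6797·0.161480)/(-5.13072)] = 3.133·0.643283 = 2.01541 g/L.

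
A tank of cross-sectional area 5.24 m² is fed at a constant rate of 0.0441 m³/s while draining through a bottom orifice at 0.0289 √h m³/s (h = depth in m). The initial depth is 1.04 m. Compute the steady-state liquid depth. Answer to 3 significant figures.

A dh/dt = Q_in − 0.0289 √h. Steady state requires inflow = outflow:
Q_in = 0.0289 √h_ss ⇒ √h_ss = 0.0441/0.0289 = 1.5260.
h_ss = 1.5260² = 2.3285 m. (Since h₀ = 1.04 m < h_ss, the level will rise toward this value.)

2.33 m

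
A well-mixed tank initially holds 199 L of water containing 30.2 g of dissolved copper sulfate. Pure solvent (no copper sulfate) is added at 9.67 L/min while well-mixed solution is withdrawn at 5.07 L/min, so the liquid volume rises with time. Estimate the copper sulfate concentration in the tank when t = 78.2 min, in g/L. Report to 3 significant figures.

0.0173 g/L

Let m(t) be the amount of copper sulfate. Volume: V(t) = V₀ + (Q_in − Q_out) t = 199 + 4.6000 t; V(78.2) = 558.72 L.
Species balance (pure solvent in): dm/dt = −Q_out · m/V(t).
dm/m = −Q_out dt/(V₀ + 4.6000 t); integrating gives ln(m/m₀) = −(Q_out/(Q_in−Q_out)) ln(V/V₀).
m = m₀ (V₀/V)^(Q_out/(Q_in−Q_out)) = 30.2 × (199/558.72)^(1.1022) = 9.6796 g.
C = m/V = 9.6796/558.72 = 0.017325 g/L.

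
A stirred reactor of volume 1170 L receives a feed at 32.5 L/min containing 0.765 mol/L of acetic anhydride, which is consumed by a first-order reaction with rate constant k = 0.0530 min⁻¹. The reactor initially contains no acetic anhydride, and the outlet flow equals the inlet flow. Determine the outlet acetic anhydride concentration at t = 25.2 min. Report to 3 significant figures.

0.229 mol/L

Accumulation = in − out − consumed: V dC/dt = Q C_in − Q C − k V C.
This is linear with rate a = Q/V + k = 0.080778 min⁻¹.
C_ss = Q C_in/(Q + kV) = 0.26307 mol/L; C(t) = C_ss + (C₀ − C_ss) e^(−a t).
C(25.2) = 0.26307 + (-0.26307)·e^(−0.080778·25.2) = 0.26307 + (-0.26307)·0.13060 = 0.22871 mol/L.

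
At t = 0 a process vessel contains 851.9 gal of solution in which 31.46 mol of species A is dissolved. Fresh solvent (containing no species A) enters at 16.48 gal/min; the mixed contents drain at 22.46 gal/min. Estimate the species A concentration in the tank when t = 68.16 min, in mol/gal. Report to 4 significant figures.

Let m(t) be the amount of species A. Volume: V(t) = V₀ + (Q_in − Q_out) t = 851.9 − 5.98000 t; V(68.16) = 444.303 gal.
No species A enters, so dm/dt = −Q_out · (m/V).
dm/m = −Q_out dt/(V₀ − 5.98000 t); integrating gives ln(m/m₀) = −(Q_out/(Q_in−Q_out)) ln(V/V₀).
m = m₀ (V₀/V)^(Q_out/(Q_in−Q_out)) = 31.46 × (851.9/444.303)^(-3.75585) = 2.72863 mol.
C = m/V = 2.72863/444.303 = 0.00614137 mol/gal.

0.006141 mol/gal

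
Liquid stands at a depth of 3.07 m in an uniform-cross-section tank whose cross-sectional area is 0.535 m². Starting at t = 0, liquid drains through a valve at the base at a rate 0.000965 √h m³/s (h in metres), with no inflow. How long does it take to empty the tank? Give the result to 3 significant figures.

With no inflow, A dh/dt = −0.000965 √h.
∫ h^(−1/2) dh = −(0.000965/A) ∫ dt, giving 2√h = 2√h₀ − (0.000965/A) t.
Tank is empty when √h = 0: t_empty = 2A√h₀/0.000965.
t_empty = 2·0.535·√3.07/0.000965 = 1.0700·1.7521/0.000965 = 1942.8 s.

1940 s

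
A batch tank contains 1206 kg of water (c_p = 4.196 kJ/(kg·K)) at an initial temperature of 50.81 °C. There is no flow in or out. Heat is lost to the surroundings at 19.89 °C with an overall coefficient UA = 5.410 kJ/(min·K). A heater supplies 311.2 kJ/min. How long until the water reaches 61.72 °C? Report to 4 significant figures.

493.7 min

Lumped-capacitance energy balance: M c_p dT/dt = UA(T_amb − T) + Q̇.
τ = M c_p/UA = 935.374 min; T_ss = T_amb + Q̇/UA = 19.89 + 311.2/5.410 = 77.4131 °C.
T(t) = T_ss + (T₀ − T_ss)e^(−t/τ); set T = 61.72:
t = −τ ln[(T − T_ss)/(T₀ − T_ss)] = −935.374 · ln(0.589898) = 493.697 min.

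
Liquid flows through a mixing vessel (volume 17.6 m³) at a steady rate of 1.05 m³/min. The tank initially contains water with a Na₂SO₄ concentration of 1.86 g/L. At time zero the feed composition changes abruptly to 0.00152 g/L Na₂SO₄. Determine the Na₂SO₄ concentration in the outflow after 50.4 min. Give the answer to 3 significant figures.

0.0934 g/L

Transient balance on the dissolved component: V dC/dt = Q(C_in − C).
Time constant τ = V/Q = 17.6/1.05 = 16.762 min.
Integrating: C(t) = C_in + (C₀ − C_in) e^(−t/τ).
C(50.4) = 0.00152 + (1.86 − 0.00152)·e^(−50.4/16.762) = 0.00152 + (1.8585)·0.049449 = 0.093420 g/L.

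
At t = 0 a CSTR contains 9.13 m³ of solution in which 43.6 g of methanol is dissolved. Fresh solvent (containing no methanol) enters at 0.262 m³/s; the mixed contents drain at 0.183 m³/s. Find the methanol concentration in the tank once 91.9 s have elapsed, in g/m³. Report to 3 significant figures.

Let m(t) be the amount of methanol. Volume: V(t) = V₀ + (Q_in − Q_out) t = 9.13 + 0.079000 t; V(91.9) = 16.390 m³.
Species balance (pure solvent in): dm/dt = −Q_out · m/V(t).
Separate: dm/m = −Q_out dt/V(t) ⇒ ln(m/m₀) = −(Q_out/(Q_in−Q_out)) ln(V/V₀).
m = m₀ (V₀/V)^(Q_out/(Q_in−Q_out)) = 43.6 × (9.13/16.390)^(2.3165) = 11.242 g.
C = m/V = 11.242/16.390 = 0.68591 g/m³.

0.686 g/m³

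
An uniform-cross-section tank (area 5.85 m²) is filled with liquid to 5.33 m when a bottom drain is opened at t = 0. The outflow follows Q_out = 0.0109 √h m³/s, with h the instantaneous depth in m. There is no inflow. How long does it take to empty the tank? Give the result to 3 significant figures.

A dh/dt = −Q_out = −0.0109 √h.
Separate and integrate: 2(√h − √h₀) = −(0.0109/A) t.
Tank is empty when √h = 0: t_empty = 2A√h₀/0.0109.
t_empty = 2·5.85·√5.33/0.0109 = 11.700·2.3087/0.0109 = 2478.1 s.

2480 s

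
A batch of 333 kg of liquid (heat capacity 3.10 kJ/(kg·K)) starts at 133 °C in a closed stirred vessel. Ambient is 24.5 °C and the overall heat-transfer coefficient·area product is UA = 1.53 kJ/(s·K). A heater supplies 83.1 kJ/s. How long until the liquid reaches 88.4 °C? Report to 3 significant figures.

1170 s

Lumped-capacitance energy balance: M c_p dT/dt = UA(T_amb − T) + Q̇.
τ = M c_p/UA = 674.71 s; T_ss = T_amb + Q̇/UA = 24.5 + 83.1/1.53 = 78.814 °C.
T(t) = T_ss + (T₀ − T_ss)e^(−t/τ); set T = 88.4:
t = −τ ln[(T − T_ss)/(T₀ − T_ss)] = −674.71 · ln(0.17691) = 1168.7 s.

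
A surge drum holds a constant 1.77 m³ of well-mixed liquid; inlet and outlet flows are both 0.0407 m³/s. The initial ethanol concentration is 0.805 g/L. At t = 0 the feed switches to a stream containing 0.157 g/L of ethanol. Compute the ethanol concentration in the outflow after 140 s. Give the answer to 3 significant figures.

0.183 g/L

Transient balance on the dissolved component: V dC/dt = Q(C_in − C).
So dC/dt = (C_in − C)/τ with τ = V/Q = 1.77/0.0407 = 43.489 s.
C approaches C_in exponentially: C(t) = C_in + (C₀ − C_in) e^(−t/τ).
C(140) = 0.157 + (0.805 − 0.157)·e^(−140/43.489) = 0.157 + (0.64800)·0.039987 = 0.18291 g/L.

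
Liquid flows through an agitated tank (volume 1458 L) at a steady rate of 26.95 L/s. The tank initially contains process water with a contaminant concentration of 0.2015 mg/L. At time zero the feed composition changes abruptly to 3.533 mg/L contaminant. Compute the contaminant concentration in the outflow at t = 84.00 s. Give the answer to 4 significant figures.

2.828 mg/L

Mass balance on the solute (V constant): V dC/dt = Q(C_in − C).
Time constant τ = V/Q = 1458/26.95 = 54.1002 s.
C approaches C_in exponentially: C(t) = C_in + (C₀ − C_in) e^(−t/τ).
C(84.00) = 3.533 + (0.2015 − 3.533)·e^(−84.00/54.1002) = 3.533 + (-3.33150)·0.211681 = 2.82778 mg/L.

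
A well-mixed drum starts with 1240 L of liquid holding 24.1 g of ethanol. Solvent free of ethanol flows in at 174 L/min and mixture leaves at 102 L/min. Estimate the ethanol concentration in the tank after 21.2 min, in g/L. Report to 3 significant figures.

0.00280 g/L

Let m(t) be the amount of ethanol. Volume: V(t) = V₀ + (Q_in − Q_out) t = 1240 + 72.000 t; V(21.2) = 2766.4 L.
Solute balance: dm/dt = 0 − Q_out C = −Q_out m/V(t).
Separate: dm/m = −Q_out dt/V(t) ⇒ ln(m/m₀) = −(Q_out/(Q_in−Q_out)) ln(V/V₀).
m = m₀ (V₀/V)^(Q_out/(Q_in−Q_out)) = 24.1 × (1240/2766.4)^(1.4167) = 7.7325 g.
C = m/V = 7.7325/2766.4 = 0.0027951 g/L.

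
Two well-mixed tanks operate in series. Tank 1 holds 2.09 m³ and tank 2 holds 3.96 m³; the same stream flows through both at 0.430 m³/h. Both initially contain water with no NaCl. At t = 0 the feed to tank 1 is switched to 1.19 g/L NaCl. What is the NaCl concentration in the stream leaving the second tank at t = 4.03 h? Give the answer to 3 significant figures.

Species balance on tank i: dCᵢ/dt = (Cᵢ₋₁ − Cᵢ)/τᵢ with τᵢ = Vᵢ/Q.
τ₁ = 2.09/0.430 = 4.8605 h; τ₂ = 3.96/0.430 = 9.2093 h.
Solving the cascade with C₁(0)=C₂(0)=0 gives C₂(t) = C_in[1 − (τ₁ e^(−t/τ₁) − τ₂ e^(−t/τ₂))/(τ₁ − τ₂)].
At t = 4.03: e^(−t/τ₁) = 0.43642, e^(−t/τ₂) = 0.64558.
C₂ = 1.19·[1 − (4.8605·0.43642 − 9.2093·0.64558)/(-4.3488)] = 1.19·0.12065 = 0.14358 g/L.

0.144 g/L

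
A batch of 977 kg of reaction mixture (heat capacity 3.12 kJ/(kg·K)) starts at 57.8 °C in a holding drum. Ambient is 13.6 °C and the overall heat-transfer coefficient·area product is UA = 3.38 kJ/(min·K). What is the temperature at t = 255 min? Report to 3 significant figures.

46.9 °C

Lumped-capacitance energy balance: M c_p dT/dt = UA(T_amb − T).
dT/dt = (T_ss − T)/τ with T_ss = T_amb = 13.600 °C, τ = M c_p/UA = 977·3.12/3.38 = 901.85 min.
Solution: T(t) = T_ss + (T₀ − T_ss) e^(−t/τ).
T(255) = 13.600 + (44.200)·0.75371 = 46.914 °C.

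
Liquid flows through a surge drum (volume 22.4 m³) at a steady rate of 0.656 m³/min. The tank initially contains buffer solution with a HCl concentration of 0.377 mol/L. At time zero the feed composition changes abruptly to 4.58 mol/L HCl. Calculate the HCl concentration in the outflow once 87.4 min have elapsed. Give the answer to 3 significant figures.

Unsteady species balance (constant V, well mixed): V dC/dt = Q(C_in − C).
So dC/dt = (C_in − C)/τ with τ = V/Q = 22.4/0.656 = 34.146 min.
C approaches C_in exponentially: C(t) = C_in + (C₀ − C_in) e^(−t/τ).
C(87.4) = 4.58 + (0.377 − 4.58)·e^(−87.4/34.146) = 4.58 + (-4.2030)·0.077338 = 4.2549 mol/L.

4.25 mol/L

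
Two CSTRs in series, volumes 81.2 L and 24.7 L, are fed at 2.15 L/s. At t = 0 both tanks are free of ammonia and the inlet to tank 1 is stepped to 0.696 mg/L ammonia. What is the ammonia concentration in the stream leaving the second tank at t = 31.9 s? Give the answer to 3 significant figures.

Time constants: τᵢ = Vᵢ/Q for each well-mixed tank.
τ₁ = 81.2/2.15 = 37.767 s; τ₂ = 24.7/2.15 = 11.488 s.
Tank 1: C₁ = C_in(1 − e^(−t/τ₁)). Tank 2 (τ₁ ≠ τ₂): C₂ = C_in[1 − (τ₁ e^(−t/τ₁) − τ₂ e^(−t/τ₂))/(τ₁ − τ₂)].
At t = 31.9: e^(−t/τ₁) = 0.42971, e^(−t/τ₂) = 0.062242.
C₂ = 0.696·[1 − (37.767·0.42971 − 11.488·0.062242)/(26.279)] = 0.696·0.40964 = 0.28511 mg/L.

0.285 mg/L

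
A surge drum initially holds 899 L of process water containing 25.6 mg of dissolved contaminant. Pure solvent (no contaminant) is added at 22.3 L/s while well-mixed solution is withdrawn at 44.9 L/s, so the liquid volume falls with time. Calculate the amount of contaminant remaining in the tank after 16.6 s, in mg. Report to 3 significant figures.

8.75 mg

Let m(t) be the amount of contaminant. Volume: V(t) = V₀ + (Q_in − Q_out) t = 899 − 22.600 t; V(16.6) = 523.84 L.
No contaminant enters, so dm/dt = −Q_out · (m/V).
Separate: dm/m = −Q_out dt/V(t) ⇒ ln(m/m₀) = −(Q_out/(Q_in−Q_out)) ln(V/V₀).
m = m₀ (V₀/V)^(Q_out/(Q_in−Q_out)) = 25.6 × (899/523.84)^(-1.9867) = 8.7545 mg.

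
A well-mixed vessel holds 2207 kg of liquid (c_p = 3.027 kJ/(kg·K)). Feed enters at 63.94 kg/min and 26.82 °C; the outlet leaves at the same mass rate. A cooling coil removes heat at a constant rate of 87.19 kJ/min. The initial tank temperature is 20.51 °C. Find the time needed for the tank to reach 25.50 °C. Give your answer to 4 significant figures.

M c_p dT/dt = ṁ c_p (T_in − T) − Q̇.
τ = M/ṁ = 34.5167 min; T_ss = T_in − Q̇/(ṁ c_p) = 26.3695 °C.
T(t) = T_ss + (T₀ − T_ss) e^(−t/τ). Set T = 25.50:
e^(−t/τ) = (25.50 − 26.3695)/(20.51 − 26.3695) = 0.148393
t = −34.5167 · ln(0.148393) = 65.8541 min.

65.85 min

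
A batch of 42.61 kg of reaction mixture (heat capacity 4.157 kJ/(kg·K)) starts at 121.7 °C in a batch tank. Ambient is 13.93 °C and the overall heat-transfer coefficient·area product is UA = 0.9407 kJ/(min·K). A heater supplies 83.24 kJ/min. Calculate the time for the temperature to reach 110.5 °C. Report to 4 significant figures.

163.7 min

M c_p dT/dt = −UA(T − T_amb) + Q̇.
τ = M c_p/UA = 188.296 min; T_ss = T_amb + Q̇/UA = 13.93 + 83.24/0.9407 = 102.417 °C.
T(t) = T_ss + (T₀ − T_ss)e^(−t/τ); set T = 110.5:
t = −τ ln[(T − T_ss)/(T₀ − T_ss)] = −188.296 · ln(0.419169) = 163.720 min.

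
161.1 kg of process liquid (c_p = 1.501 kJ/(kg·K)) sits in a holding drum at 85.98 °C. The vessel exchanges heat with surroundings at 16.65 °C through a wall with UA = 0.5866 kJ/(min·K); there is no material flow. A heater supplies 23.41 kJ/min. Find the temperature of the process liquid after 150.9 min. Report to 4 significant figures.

Lumped-capacitance energy balance: M c_p dT/dt = UA(T_amb − T) + Q̇.
dT/dt = (T_ss − T)/τ with T_ss = T_amb + Q̇/UA = 16.65 + 23.41/0.5866 = 56.5579 °C, τ = M c_p/UA = 161.1·1.501/0.5866 = 412.225 min.
This is linear first-order; T(t) = T_ss + (T₀ − T_ss) e^(−t/τ).
T(150.9) = 56.5579 + (29.4221)·0.693460 = 76.9610 °C.

76.96 °C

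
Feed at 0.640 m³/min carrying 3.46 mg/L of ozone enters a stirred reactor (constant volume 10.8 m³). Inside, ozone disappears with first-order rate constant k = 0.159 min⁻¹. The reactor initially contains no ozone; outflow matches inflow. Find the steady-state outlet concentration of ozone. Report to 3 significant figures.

0.939 mg/L

Accumulation = in − out − consumed: V dC/dt = Q C_in − Q C − k V C.
Steady state (dC/dt = 0): C_ss = Q C_in/(Q + kV) = C_in/(1 + kV/Q).
C_ss = 0.640·3.46/(0.640 + 0.159·10.8) = 2.2144/2.3572 = 0.93942 mg/L.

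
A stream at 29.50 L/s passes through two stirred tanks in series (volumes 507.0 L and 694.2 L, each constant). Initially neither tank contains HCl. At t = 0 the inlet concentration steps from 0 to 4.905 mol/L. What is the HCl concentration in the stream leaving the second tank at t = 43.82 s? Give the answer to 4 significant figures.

3.117 mol/L

Each tank obeys Vᵢ dCᵢ/dt = Q(Cᵢ₋₁ − Cᵢ), so τᵢ = Vᵢ/Q.
τ₁ = 507.0/29.50 = 17.1864 s; τ₂ = 694.2/29.50 = 23.5322 s.
Solving the cascade with C₁(0)=C₂(0)=0 gives C₂(t) = C_in[1 − (τ₁ e^(−t/τ₁) − τ₂ e^(−t/τ₂))/(τ₁ − τ₂)].
At t = 43.82: e^(−t/τ₁) = 0.0781063, e^(−t/τ₂) = 0.155342.
C₂ = 4.905·[1 − (17.1864·0.0781063 − 23.5322·0.155342)/(-6.34576)] = 4.905·0.635480 = 3.11703 mol/L.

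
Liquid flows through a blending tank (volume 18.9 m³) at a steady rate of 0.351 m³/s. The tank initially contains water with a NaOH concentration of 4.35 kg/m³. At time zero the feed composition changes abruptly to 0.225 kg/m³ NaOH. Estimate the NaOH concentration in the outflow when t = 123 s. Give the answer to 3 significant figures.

Mass balance on the solute (V constant): V dC/dt = Q(C_in − C).
So dC/dt = (C_in − C)/τ with τ = V/Q = 18.9/0.351 = 53.846 s.
Integrating: C(t) = C_in + (C₀ − C_in) e^(−t/τ).
C(123) = 0.225 + (4.35 − 0.225)·e^(−123/53.846) = 0.225 + (4.1250)·0.10185 = 0.64512 kg/m³.

0.645 kg/m³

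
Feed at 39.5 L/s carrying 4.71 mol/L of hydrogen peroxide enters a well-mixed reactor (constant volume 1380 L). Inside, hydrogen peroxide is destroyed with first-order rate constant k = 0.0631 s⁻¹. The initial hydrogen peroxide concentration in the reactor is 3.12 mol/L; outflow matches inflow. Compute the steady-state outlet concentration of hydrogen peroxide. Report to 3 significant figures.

1.47 mol/L

Accumulation = in − out − consumed: V dC/dt = Q C_in − Q C − k V C.
Steady state (dC/dt = 0): C_ss = Q C_in/(Q + kV) = C_in/(1 + kV/Q).
C_ss = 39.5·4.71/(39.5 + 0.0631·1380) = 186.04/126.58 = 1.4698 mol/L.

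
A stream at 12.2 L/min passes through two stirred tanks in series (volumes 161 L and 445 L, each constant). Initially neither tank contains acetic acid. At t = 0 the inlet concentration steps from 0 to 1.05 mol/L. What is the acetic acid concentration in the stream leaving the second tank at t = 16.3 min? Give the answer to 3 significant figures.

0.171 mol/L

Species balance on tank i: dCᵢ/dt = (Cᵢ₋₁ − Cᵢ)/τᵢ with τᵢ = Vᵢ/Q.
τ₁ = 161/12.2 = 13.197 min; τ₂ = 445/12.2 = 36.475 min.
Solving the cascade with C₁(0)=C₂(0)=0 gives C₂(t) = C_in[1 − (τ₁ e^(−t/τ₁) − τ₂ e^(−t/τ₂))/(τ₁ − τ₂)].
At t = 16.3: e^(−t/τ₁) = 0.29079, e^(−t/τ₂) = 0.63962.
C₂ = 1.05·[1 − (13.197·0.29079 − 36.475·0.63962)/(-23.279)] = 1.05·0.16262 = 0.17075 mol/L.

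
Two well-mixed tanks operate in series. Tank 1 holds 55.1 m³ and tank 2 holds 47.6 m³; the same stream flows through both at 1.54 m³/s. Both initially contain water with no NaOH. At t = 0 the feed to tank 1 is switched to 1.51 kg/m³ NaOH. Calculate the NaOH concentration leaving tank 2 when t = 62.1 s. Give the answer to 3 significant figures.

Time constants: τᵢ = Vᵢ/Q for each well-mixed tank.
τ₁ = 55.1/1.54 = 35.779 s; τ₂ = 47.6/1.54 = 30.909 s.
Tank 1: C₁ = C_in(1 − e^(−t/τ₁)). Tank 2 (τ₁ ≠ τ₂): C₂ = C_in[1 − (τ₁ e^(−t/τ₁) − τ₂ e^(−t/τ₂))/(τ₁ − τ₂)].
At t = 62.1: e^(−t/τ₁) = 0.17629, e^(−t/τ₂) = 0.13411.
C₂ = 1.51·[1 − (35.779·0.17629 − 30.909·0.13411)/(4.8701)] = 1.51·0.55601 = 0.83958 kg/m³.

0.840 kg/m³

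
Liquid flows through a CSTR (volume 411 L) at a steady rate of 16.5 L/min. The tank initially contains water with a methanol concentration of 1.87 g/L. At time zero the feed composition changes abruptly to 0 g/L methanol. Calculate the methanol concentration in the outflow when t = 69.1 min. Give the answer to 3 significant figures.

Mass balance on the solute (V constant): V dC/dt = Q(C_in − C).
So dC/dt = (C_in − C)/τ with τ = V/Q = 411/16.5 = 24.909 min.
Solution: C(t) = C_in + (C₀ − C_in) e^(−t/τ).
C(69.1) = 0 + (1.87 − 0)·e^(−69.1/24.909) = 0 + (1.8700)·0.062406 = 0.11670 g/L.

0.117 g/L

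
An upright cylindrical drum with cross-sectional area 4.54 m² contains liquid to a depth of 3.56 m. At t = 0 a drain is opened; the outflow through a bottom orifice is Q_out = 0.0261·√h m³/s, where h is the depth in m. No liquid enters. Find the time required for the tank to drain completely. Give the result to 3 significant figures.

Unsteady balance on liquid volume: A dh/dt = −0.0261 √h.
This is separable: 2 d(√h)/dt = −0.0261/A, so √h = √h₀ − (0.0261/(2A)) t.
Set h = 0: 2√h₀ = (0.0261/A) t_empty ⇒ t_empty = 2A√h₀/0.0261.
t_empty = 2·4.54·√3.56/0.0261 = 9.0800·1.8868/0.0261 = 656.40 s.

656 s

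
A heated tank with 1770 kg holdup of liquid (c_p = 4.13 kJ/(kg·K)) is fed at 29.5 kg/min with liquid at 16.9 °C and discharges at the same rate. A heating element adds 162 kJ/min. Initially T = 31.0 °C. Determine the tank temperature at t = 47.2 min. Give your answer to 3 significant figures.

24.0 °C

M c_p dT/dt = ṁ c_p (T_in − T) + Q̇.
Rearrange: dT/dt = (T_ss − T)/τ with τ = M/ṁ = 60.000 min and T_ss = T_in + Q̇/(ṁ c_p) = 18.230 °C.
This is linear first-order; T(t) = T_ss + (T₀ − T_ss) e^(−t/τ).
T(47.2) = 18.230 + (12.770)·e^(−47.2/60.000) = 18.230 + (12.770)·0.45536 = 24.045 °C.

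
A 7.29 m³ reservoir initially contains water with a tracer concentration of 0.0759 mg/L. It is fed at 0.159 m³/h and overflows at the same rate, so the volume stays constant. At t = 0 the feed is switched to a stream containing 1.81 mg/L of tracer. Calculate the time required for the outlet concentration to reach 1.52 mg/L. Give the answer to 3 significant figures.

82.0 h

Accumulation = in − out for the solute gives V dC/dt = Q(C_in − C), so τ = V/Q = 45.849 h.
C(t) = C_in + (C₀ − C_in) e^(−t/τ). Set C = 1.52 and solve for t:
e^(−t/τ) = (C − C_in)/(C₀ − C_in) = (1.52 − 1.81)/(0.0759 − 1.81) = 0.16723
t = −τ ln(…) = 45.849 × 1.7884 = 81.995 h.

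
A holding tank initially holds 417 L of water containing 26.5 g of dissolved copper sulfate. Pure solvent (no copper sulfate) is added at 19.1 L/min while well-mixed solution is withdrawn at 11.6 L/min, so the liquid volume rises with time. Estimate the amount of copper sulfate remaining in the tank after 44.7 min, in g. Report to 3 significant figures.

Total volume: dV/dt = Q_in − Q_out = 7.5000 L/min, so V(t) = 417 + 7.5000 t and V(44.7) = 752.25 L.
No copper sulfate enters, so dm/dt = −Q_out · (m/V).
dm/m = −Q_out dt/(V₀ + 7.5000 t); integrating gives ln(m/m₀) = −(Q_out/(Q_in−Q_out)) ln(V/V₀).
m = m₀ (V₀/V)^(Q_out/(Q_in−Q_out)) = 26.5 × (417/752.25)^(1.5467) = 10.640 g.

10.6 g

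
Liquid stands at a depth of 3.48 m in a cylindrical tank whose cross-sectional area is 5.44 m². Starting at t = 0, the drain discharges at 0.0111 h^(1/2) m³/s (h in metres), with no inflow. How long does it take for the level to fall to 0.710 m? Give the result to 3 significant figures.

Accumulation of liquid (constant cross-section A): A dh/dt = −0.0111 √h.
Separate and integrate: 2(√h − √h₀) = −(0.0111/A) t.
t = 2A(√h₀ − √h)/0.0111 = 2·5.44·(√3.48 − √0.710)/0.0111
  = 10.880 × (1.8655 − 0.84261) / 0.0111 = 1002.6 s.

1000 s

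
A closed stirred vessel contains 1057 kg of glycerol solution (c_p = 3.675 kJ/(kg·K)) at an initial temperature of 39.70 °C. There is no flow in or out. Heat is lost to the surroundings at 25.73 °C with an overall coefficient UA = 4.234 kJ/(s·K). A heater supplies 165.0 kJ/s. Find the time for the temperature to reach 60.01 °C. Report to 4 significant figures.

1535 s

Unsteady energy balance on the tank contents: M c_p dT/dt = −UA(T − T_amb) + Q̇.
τ = M c_p/UA = 917.448 s; T_ss = T_amb + Q̇/UA = 25.73 + 165.0/4.234 = 64.7002 °C.
T(t) = T_ss + (T₀ − T_ss)e^(−t/τ); set T = 60.01:
t = −τ ln[(T − T_ss)/(T₀ − T_ss)] = −917.448 · ln(0.187608) = 1535.26 s.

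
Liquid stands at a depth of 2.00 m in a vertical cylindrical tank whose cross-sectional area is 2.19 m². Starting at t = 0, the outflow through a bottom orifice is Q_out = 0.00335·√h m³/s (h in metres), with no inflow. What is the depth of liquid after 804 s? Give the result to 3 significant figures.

0.639 m

With no inflow, A dh/dt = −0.00335 √h.
This is separable: 2 d(√h)/dt = −0.00335/A, so √h = √h₀ − (0.00335/(2A)) t.
√h = √2.00 − 0.00335·804/(2·2.19) = 1.4142 − 0.61493 = 0.79928.
h = 0.79928² = 0.63885 m.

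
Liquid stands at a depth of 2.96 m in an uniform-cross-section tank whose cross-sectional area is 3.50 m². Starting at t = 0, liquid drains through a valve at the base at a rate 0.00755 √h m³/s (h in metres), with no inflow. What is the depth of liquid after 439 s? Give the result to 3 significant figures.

1.55 m

A dh/dt = −Q_out = −0.00755 √h.
Separate and integrate: 2(√h − √h₀) = −(0.00755/A) t.
√h = √2.96 − 0.00755·439/(2·3.50) = 1.7205 − 0.47349 = 1.2470.
h = 1.2470² = 1.5549 m.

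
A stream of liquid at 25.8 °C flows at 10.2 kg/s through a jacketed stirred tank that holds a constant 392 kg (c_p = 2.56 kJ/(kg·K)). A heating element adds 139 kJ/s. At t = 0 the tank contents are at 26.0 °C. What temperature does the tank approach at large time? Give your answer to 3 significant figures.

Energy balance: M c_p dT/dt = ṁ c_p (T_in − T) + 139.
At steady state dT/dt = 0 ⇒ T_ss = T_in + Q̇/(ṁ c_p) = 25.8 + 139/(10.2·2.56) = 31.123 °C.

31.1 °C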